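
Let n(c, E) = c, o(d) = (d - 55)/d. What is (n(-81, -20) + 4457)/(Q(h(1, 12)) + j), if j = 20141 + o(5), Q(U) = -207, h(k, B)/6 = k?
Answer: 1094/4981 ≈ 0.21963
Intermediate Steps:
h(k, B) = 6*k
o(d) = (-55 + d)/d
j = 20131 (j = 20141 + (-55 + 5)/5 = 20141 + (1/5)*(-50) = 20141 - 10 = 20131)
(n(-81, -20) + 4457)/(Q(h(1, 12)) + j) = (-81 + 4457)/(-207 + 20131) = 4376/19924 = 4376*(1/19924) = 1094/4981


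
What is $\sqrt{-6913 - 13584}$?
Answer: $i \sqrt{20497} \approx 143.17 i$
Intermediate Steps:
$\sqrt{-6913 - 13584} = \sqrt{-20497} = i \sqrt{20497}$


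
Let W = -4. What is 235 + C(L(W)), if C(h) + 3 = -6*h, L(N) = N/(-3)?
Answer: 224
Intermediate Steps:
L(N) = -N/3 (L(N) = N*(-⅓) = -N/3)
C(h) = -3 - 6*h
235 + C(L(W)) = 235 + (-3 - (-2)*(-4)) = 235 + (-3 - 6*4/3) = 235 + (-3 - 8) = 235 - 11 = 224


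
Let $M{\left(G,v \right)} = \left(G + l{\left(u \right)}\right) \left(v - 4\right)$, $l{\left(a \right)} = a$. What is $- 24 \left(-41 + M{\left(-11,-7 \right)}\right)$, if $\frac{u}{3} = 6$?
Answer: $2832$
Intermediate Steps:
$u = 18$ ($u = 3 \cdot 6 = 18$)
$M{\left(G,v \right)} = \left(-4 + v\right) \left(18 + G\right)$ ($M{\left(G,v \right)} = \left(G + 18\right) \left(v - 4\right) = \left(18 + G\right) \left(-4 + v\right) = \left(-4 + v\right) \left(18 + G\right)$)
$- 24 \left(-41 + M{\left(-11,-7 \right)}\right) = - 24 \left(-41 - 77\right) = \left(-24\right) \left(-118\right) = 2832$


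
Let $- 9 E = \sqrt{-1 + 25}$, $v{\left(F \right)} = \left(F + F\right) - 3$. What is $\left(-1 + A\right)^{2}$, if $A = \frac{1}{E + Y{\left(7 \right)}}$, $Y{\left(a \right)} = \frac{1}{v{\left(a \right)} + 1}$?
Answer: $\frac{81217}{15625} + \frac{30912 \sqrt{6}}{15625} \approx 10.044$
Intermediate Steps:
$v{\left(F \right)} = -3 + 2 F$ ($v{\left(F \right)} = 2 F - 3 = -3 + 2 F$)
$E = - \frac{2 \sqrt{6}}{9}$ ($E = - \frac{\sqrt{-1 + 25}}{9} = - \frac{\sqrt{24}}{9} = - \frac{2 \sqrt{6}}{9} \approx -0.54433$)
$Y{\left(a \right)} = \frac{1}{-2 + 2 a}$ ($Y{\left(a \right)} = \frac{1}{\left(-3 + 2 a\right) + 1} = \frac{1}{-2 + 2 a}$)
$A = \frac{1}{\frac{1}{12} - \frac{2 \sqrt{6}}{9}}$ ($A = \frac{1}{- \frac{2 \sqrt{6}}{9} + \frac{1}{2 \left(-1 + 7\right)}} = \frac{1}{- \frac{2 \sqrt{6}}{9} + \frac{1}{2 \cdot 6}} = \frac{1}{- \frac{2 \sqrt{6}}{9} + \frac{1}{2} \cdot \frac{1}{6}} = \frac{1}{- \frac{2 \sqrt{6}}{9} + \frac{1}{12}} = \frac{1}{\frac{1}{12} - \frac{2 \sqrt{6}}{9}} \approx -2.1692$)
$\left(-1 + A\right)^{2} = \left(-1 - \left(\frac{36}{125} + \frac{96 \sqrt{6}}{125}\right)\right)^{2} = \left(- \frac{161}{125} - \frac{96 \sqrt{6}}{125}\right)^{2}$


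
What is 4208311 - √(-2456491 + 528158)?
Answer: 4208311 - I*√1928333 ≈ 4.2083e+6 - 1388.6*I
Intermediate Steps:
4208311 - √(-2456491 + 528158) = 4208311 - √(-1928333) = 4208311 - I*√1928333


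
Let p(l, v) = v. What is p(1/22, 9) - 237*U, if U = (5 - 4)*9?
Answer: -2124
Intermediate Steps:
U = 9 (U = 1*9 = 9)
p(1/22, 9) - 237*U = 9 - 237*9 = 9 - 2133 = -2124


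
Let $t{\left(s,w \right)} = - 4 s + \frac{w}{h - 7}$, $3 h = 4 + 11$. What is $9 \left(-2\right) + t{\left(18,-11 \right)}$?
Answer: $- \frac{169}{2} \approx -84.5$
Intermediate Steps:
$h = 5$ ($h = \frac{4 + 11}{3} = \frac{1}{3} \cdot 15 = 5$)
$t{\left(s,w \right)} = - 4 s - \frac{w}{2}$ ($t{\left(s,w \right)} = - 4 s + \frac{w}{5 - 7} = - 4 s + \frac{w}{-2} = - 4 s - \frac{w}{2}$)
$9 \left(-2\right) + t{\left(18,-11 \right)} = 9 \left(-2\right) - \frac{133}{2} = -18 + \left(-72 + \frac{11}{2}\right) = -18 - \frac{133}{2} = - \frac{169}{2}$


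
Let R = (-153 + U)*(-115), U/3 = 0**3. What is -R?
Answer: -17595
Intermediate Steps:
U = 0 (U = 3*0**3 = 3*0 = 0)
R = 17595 (R = (-153 + 0)*(-115) = -153*(-115) = 17595)
-R = -1*17595 = -17595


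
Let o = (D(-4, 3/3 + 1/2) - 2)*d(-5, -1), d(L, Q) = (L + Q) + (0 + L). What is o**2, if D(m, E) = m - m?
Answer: 484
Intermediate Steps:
d(L, Q) = Q + 2*L (d(L, Q) = (L + Q) + L = Q + 2*L)
D(m, E) = 0
o = 22 (o = (0 - 2)*(-1 + 2*(-5)) = -2*(-1 - 10) = -2*(-11) = 22)
o**2 = 22**2 = 484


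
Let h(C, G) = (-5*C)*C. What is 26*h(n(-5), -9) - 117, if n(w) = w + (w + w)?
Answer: -29367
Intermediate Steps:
n(w) = 3*w (n(w) = w + 2*w = 3*w)
h(C, G) = -5*C²
26*h(n(-5), -9) - 117 = 26*(-5*(3*(-5))²) - 117 = 26*(-5*(-15)²) - 117 = 26*(-5*225) - 117 = 26*(-1125) - 117 = -29250 - 117 = -29367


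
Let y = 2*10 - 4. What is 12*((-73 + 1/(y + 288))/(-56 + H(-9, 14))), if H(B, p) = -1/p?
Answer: 466011/29830 ≈ 15.622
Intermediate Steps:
y = 16 (y = 20 - 4 = 16)
12*((-73 + 1/(y + 288))/(-56 + H(-9, 14))) = 12*((-73 + 1/(16 + 288))/(-56 - 1/14)) = 12*((-73 + 1/304)/(-56 - 1*1/14)) = 12*((-73 + 1/304)/(-56 - 1/14)) = 12*(-22191/(304*(-785/14))) = 12*(-22191/304*(-14/785)) = 12*(155337/119320) = 466011/29830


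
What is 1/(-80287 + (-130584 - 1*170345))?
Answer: -1/381216 ≈ -2.6232e-6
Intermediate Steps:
1/(-80287 + (-130584 - 1*170345)) = 1/(-80287 + (-130584 - 170345)) = 1/(-80287 - 300929) = 1/(-381216) = -1/381216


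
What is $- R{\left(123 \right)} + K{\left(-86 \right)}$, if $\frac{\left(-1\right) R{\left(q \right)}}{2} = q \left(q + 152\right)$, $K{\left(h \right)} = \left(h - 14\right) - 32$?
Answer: $67518$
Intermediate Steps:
$K{\left(h \right)} = -46 + h$ ($K{\left(h \right)} = \left(-14 + h\right) - 32 = -46 + h$)
$R{\left(q \right)} = - 2 q \left(152 + q\right)$ ($R{\left(q \right)} = - 2 q \left(q + 152\right) = - 2 q \left(152 + q\right)$)
$- R{\left(123 \right)} + K{\left(-86 \right)} = - \left(-2\right) 123 \left(152 + 123\right) - 132 = - \left(-2\right) 123 \cdot 275 - 132 = \left(-1\right) \left(-67650\right) - 132 = 67650 - 132 = 67518$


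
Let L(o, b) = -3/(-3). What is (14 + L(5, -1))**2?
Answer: 225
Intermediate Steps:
L(o, b) = 1 (L(o, b) = -3*(-1/3) = 1)
(14 + L(5, -1))**2 = (14 + 1)**2 = 15**2 = 225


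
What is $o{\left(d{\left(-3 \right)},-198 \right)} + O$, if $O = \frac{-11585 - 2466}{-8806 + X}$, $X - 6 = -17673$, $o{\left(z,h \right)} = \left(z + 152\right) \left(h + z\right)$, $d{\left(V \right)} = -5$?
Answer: $- \frac{789966742}{26473} \approx -29840.0$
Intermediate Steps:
$o{\left(z,h \right)} = \left(152 + z\right) \left(h + z\right)$
$X = -17667$ ($X = 6 - 17673 = -17667$)
$O = \frac{14051}{26473}$ ($O = \frac{-11585 - 2466}{-8806 - 17667} = - \frac{14051}{-26473} = \left(-14051\right) \left(- \frac{1}{26473}\right) = \frac{14051}{26473} \approx 0.53077$)
$o{\left(d{\left(-3 \right)},-198 \right)} + O = \left(\left(-5\right)^{2} + 152 \left(-198\right) + 152 \left(-5\right) - -990\right) + \frac{14051}{26473} = \left(25 - 30096 - 760 + 990\right) + \frac{14051}{26473} = -29841 + \frac{14051}{26473} = - \frac{789966742}{26473}$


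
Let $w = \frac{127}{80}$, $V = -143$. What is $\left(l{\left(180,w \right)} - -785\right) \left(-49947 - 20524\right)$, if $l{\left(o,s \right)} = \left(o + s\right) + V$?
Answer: $- \frac{4643122777}{80} \approx -5.8039 \cdot 10^{7}$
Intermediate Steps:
$w = \frac{127}{80}$ ($w = 127 \cdot \frac{1}{80} = \frac{127}{80} \approx 1.5875$)
$l{\left(o,s \right)} = -143 + o + s$ ($l{\left(o,s \right)} = \left(o + s\right) - 143 = -143 + o + s$)
$\left(l{\left(180,w \right)} - -785\right) \left(-49947 - 20524\right) = \left(\left(-143 + 180 + \frac{127}{80}\right) - -785\right) \left(-49947 - 20524\right) = \left(\frac{3087}{80} + \left(864 - 79\right)\right) \left(-70471\right) = \left(\frac{3087}{80} + 785\right) \left(-70471\right) = \frac{65887}{80} \left(-70471\right) = - \frac{4643122777}{80}$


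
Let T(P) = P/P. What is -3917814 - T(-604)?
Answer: -3917815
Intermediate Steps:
T(P) = 1
-3917814 - T(-604) = -3917814 - 1*1 = -3917814 - 1 = -3917815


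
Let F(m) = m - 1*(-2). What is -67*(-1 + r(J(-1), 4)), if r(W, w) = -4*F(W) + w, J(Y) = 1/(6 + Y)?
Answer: 1943/5 ≈ 388.60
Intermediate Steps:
F(m) = 2 + m (F(m) = m + 2 = 2 + m)
r(W, w) = -8 + w - 4*W (r(W, w) = -4*(2 + W) + w = (-8 - 4*W) + w = -8 + w - 4*W)
-67*(-1 + r(J(-1), 4)) = -67*(-1 + (-8 + 4 - 4/(6 - 1))) = -67*(-1 + (-8 + 4 - 4/5)) = -67*(-1 - 24/5) = -67*(-29/5) = 1943/5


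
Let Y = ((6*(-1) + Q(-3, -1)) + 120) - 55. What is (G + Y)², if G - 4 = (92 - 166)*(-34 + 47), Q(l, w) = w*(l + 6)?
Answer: 813604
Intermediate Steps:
Q(l, w) = w*(6 + l)
G = -958 (G = 4 + (92 - 166)*(-34 + 47) = 4 - 74*13 = 4 - 962 = -958)
Y = 56 (Y = ((6*(-1) - (6 - 3)) + 120) - 55 = ((-6 - 1*3) + 120) - 55 = ((-6 - 3) + 120) - 55 = (-9 + 120) - 55 = 111 - 55 = 56)
(G + Y)² = (-958 + 56)² = (-902)² = 813604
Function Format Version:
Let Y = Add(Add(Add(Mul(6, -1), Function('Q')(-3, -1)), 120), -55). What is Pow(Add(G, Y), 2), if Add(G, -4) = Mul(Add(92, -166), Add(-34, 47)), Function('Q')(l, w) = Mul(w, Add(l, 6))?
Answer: 813604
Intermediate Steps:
Function('Q')(l, w) = Mul(w, Add(6, l))
G = -958 (G = Add(4, Mul(Add(92, -166), Add(-34, 47))) = Add(4, Mul(-74, 13)) = Add(4, -962) = -958)
Y = 56 (Y = Add(Add(Add(Mul(6, -1), Mul(-1, Add(6, -3))), 120), -55) = Add(Add(Add(-6, Mul(-1, 3)), 120), -55) = Add(Add(Add(-6, -3), 120), -55) = Add(Add(-9, 120), -55) = Add(111, -55) = 56)
Pow(Add(G, Y), 2) = Pow(Add(-958, 56), 2) = Pow(-902, 2) = 813604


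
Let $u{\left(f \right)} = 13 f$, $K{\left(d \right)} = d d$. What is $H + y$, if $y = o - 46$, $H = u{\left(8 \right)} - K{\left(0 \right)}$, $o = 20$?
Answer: $78$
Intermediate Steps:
$K{\left(d \right)} = d^{2}$
$H = 104$ ($H = 13 \cdot 8 - 0^{2} = 104 - 0 = 104 + 0 = 104$)
$y = -26$ ($y = 20 - 46 = -26$)
$H + y = 104 - 26 = 78$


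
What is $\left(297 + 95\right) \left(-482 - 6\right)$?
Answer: $-191296$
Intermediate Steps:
$\left(297 + 95\right) \left(-482 - 6\right) = 392 \left(-488\right) = -191296$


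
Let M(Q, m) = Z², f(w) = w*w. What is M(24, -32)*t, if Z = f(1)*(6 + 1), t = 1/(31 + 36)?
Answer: 49/67 ≈ 0.73134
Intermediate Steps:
t = 1/67 ≈ 0.014925
f(w) = w²
Z = 7 (Z = 1²*(6 + 1) = 1*7 = 7)
M(Q, m) = 49 (M(Q, m) = 7² = 49)
M(24, -32)*t = 49*(1/67) = 49/67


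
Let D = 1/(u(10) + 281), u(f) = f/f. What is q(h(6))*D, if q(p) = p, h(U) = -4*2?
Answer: -4/141 ≈ -0.028369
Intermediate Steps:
h(U) = -8
u(f) = 1
D = 1/282 (D = 1/(1 + 281) = 1/282 ≈ 0.0035461)
q(h(6))*D = -8*1/282 = -4/141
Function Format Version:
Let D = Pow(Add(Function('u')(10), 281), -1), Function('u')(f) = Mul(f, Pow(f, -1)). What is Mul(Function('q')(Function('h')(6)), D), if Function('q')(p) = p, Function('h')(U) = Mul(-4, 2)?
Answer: Rational(-4, 141) ≈ -0.028369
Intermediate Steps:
Function('h')(U) = -8
Function('u')(f) = 1
D = Rational(1, 282) (D = Pow(Add(1, 281), -1) = Pow(282, -1) = Rational(1, 282) ≈ 0.0035461)
Mul(Function('q')(Function('h')(6)), D) = Mul(-8, Rational(1, 282)) = Rational(-4, 141)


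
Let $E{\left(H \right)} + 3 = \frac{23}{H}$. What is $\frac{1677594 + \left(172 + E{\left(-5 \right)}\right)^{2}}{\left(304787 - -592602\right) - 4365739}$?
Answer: $- \frac{21307767}{43354375} \approx -0.49148$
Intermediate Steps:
$E{\left(H \right)} = -3 + \frac{23}{H}$
$\frac{1677594 + \left(172 + E{\left(-5 \right)}\right)^{2}}{\left(304787 - -592602\right) - 4365739} = \frac{1677594 + \left(172 + \left(-3 + \frac{23}{-5}\right)\right)^{2}}{\left(304787 - -592602\right) - 4365739} = \frac{1677594 + \left(172 + \left(-3 + 23 \left(- \frac{1}{5}\right)\right)\right)^{2}}{\left(304787 + 592602\right) - 4365739} = \frac{1677594 + \left(172 - \frac{38}{5}\right)^{2}}{897389 - 4365739} = \frac{1677594 + \left(172 - \frac{38}{5}\right)^{2}}{-3468350} = \left(1677594 + \left(\frac{822}{5}\right)^{2}\right) \left(- \frac{1}{3468350}\right) = \left(1677594 + \frac{675684}{25}\right) \left(- \frac{1}{3468350}\right) = \frac{42615534}{25} \left(- \frac{1}{3468350}\right) = - \frac{21307767}{43354375}$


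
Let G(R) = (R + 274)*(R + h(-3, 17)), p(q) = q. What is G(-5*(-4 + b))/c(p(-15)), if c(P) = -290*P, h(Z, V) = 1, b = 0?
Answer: 1029/725 ≈ 1.4193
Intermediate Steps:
G(R) = (1 + R)*(274 + R) (G(R) = (R + 274)*(R + 1) = (274 + R)*(1 + R) = (1 + R)*(274 + R))
G(-5*(-4 + b))/c(p(-15)) = (274 + (-5*(-4 + 0))² + 275*(-5*(-4 + 0)))/((-290*(-15))) = (274 + (-5*(-4))² + 275*(-5*(-4)))/4350 = (274 + 20² + 275*20)*(1/4350) = (274 + 400 + 5500)*(1/4350) = 6174*(1/4350) = 1029/725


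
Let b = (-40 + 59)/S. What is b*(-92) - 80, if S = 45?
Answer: -5348/45 ≈ -118.84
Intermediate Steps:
b = 19/45 (b = (-40 + 59)/45 = 19*(1/45) = 19/45 ≈ 0.42222)
b*(-92) - 80 = (19/45)*(-92) - 80 = -1748/45 - 80 = -5348/45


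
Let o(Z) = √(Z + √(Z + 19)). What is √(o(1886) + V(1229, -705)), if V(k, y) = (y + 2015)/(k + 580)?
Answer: √(263310 + 363609*√(1886 + √1905))/603 ≈ 6.6822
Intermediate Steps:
V(k, y) = (2015 + y)/(580 + k)
o(Z) = √(Z + √(19 + Z))
√(o(1886) + V(1229, -705)) = √(√(1886 + √(19 + 1886)) + (2015 - 705)/(580 + 1229)) = √(√(1886 + √1905) + 1310/1809) = √(1310/1809 + √(1886 + √1905))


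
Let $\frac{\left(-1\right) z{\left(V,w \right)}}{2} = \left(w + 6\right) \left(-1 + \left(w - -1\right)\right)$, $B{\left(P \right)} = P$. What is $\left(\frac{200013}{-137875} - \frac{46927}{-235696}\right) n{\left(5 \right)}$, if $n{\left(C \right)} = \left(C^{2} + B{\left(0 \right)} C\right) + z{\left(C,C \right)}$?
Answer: $\frac{691427466691}{6499317200} \approx 106.38$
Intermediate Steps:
$z{\left(V,w \right)} = - 2 w \left(6 + w\right)$ ($z{\left(V,w \right)} = - 2 \left(w + 6\right) \left(-1 + \left(w - -1\right)\right) = - 2 \left(6 + w\right) \left(-1 + \left(w + 1\right)\right) = - 2 \left(6 + w\right) \left(-1 + \left(1 + w\right)\right) = - 2 \left(6 + w\right) w = - 2 w \left(6 + w\right)$)
$n{\left(C \right)} = C^{2} - 2 C \left(6 + C\right)$ ($n{\left(C \right)} = \left(C^{2} + 0 C\right) - 2 C \left(6 + C\right) = \left(C^{2} + 0\right) - 2 C \left(6 + C\right) = C^{2} - 2 C \left(6 + C\right)$)
$\left(\frac{200013}{-137875} - \frac{46927}{-235696}\right) n{\left(5 \right)} = \left(\frac{200013}{-137875} - \frac{46927}{-235696}\right) 5 \left(-12 - 5\right) = \left(200013 \left(- \frac{1}{137875}\right) - - \frac{46927}{235696}\right) 5 \left(-12 - 5\right) = \left(- \frac{200013}{137875} + \frac{46927}{235696}\right) 5 \left(-17\right) = \left(- \frac{40672203923}{32496586000}\right) \left(-85\right) = \frac{691427466691}{6499317200}$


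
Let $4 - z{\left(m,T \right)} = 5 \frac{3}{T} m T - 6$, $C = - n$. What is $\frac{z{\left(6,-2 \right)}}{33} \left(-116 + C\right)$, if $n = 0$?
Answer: $\frac{9280}{33} \approx 281.21$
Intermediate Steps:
$C = 0$ ($C = \left(-1\right) 0 = 0$)
$z{\left(m,T \right)} = 10 - 15 m$ ($z{\left(m,T \right)} = 4 - \left(5 \frac{3}{T} m T - 6\right) = 4 - \left(\frac{15}{T} m T - 6\right) = 4 - \left(\frac{15 m}{T} T - 6\right) = 4 - \left(15 m - 6\right) = 4 - \left(-6 + 15 m\right) = 10 - 15 m$)
$\frac{z{\left(6,-2 \right)}}{33} \left(-116 + C\right) = \frac{10 - 90}{33} \left(-116 + 0\right) = \left(10 - 90\right) \frac{1}{33} \left(-116\right) = \left(-80\right) \frac{1}{33} \left(-116\right) = \left(- \frac{80}{33}\right) \left(-116\right) = \frac{9280}{33}$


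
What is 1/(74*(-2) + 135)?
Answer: -1/13 ≈ -0.076923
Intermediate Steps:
1/(74*(-2) + 135) = 1/(-148 + 135) = 1/(-13) = -1/13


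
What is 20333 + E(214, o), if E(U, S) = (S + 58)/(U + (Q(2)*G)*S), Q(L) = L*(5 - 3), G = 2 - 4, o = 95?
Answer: 3700555/182 ≈ 20333.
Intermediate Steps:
G = -2
Q(L) = 2*L (Q(L) = L*2 = 2*L)
E(U, S) = (58 + S)/(U - 8*S) (E(U, S) = (S + 58)/(U + ((2*2)*(-2))*S) = (58 + S)/(U + (4*(-2))*S) = (58 + S)/(U - 8*S))
20333 + E(214, o) = 20333 + (-58 - 1*95)/(-1*214 + 8*95) = 20333 + (-58 - 95)/(-214 + 760) = 20333 - 153/546 = 20333 + (1/546)*(-153) = 20333 - 51/182 = 3700555/182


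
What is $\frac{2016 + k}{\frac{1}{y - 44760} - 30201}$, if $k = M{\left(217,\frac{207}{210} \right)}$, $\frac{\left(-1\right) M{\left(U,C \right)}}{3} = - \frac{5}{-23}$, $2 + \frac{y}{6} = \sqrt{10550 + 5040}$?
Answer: $- \frac{2805372580209499548}{42039918003676693847} + \frac{278118 \sqrt{15590}}{42039918003676693847} \approx -0.066731$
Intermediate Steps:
$y = -12 + 6 \sqrt{15590}$ ($y = -12 + 6 \sqrt{10550 + 5040} = -12 + 6 \sqrt{15590} \approx 737.16$)
$M{\left(U,C \right)} = - \frac{15}{23}$ ($M{\left(U,C \right)} = - 3 \left(- \frac{5}{-23}\right) = - 3 \left(\left(-5\right) \left(- \frac{1}{23}\right)\right) = \left(-3\right) \frac{5}{23} = - \frac{15}{23}$)
$k = - \frac{15}{23} \approx -0.65217$
$\frac{2016 + k}{\frac{1}{y - 44760} - 30201} = \frac{2016 - \frac{15}{23}}{\frac{1}{\left(-12 + 6 \sqrt{15590}\right) - 44760} - 30201} = \frac{46353}{23 \left(\frac{1}{-44772 + 6 \sqrt{15590}} - 30201\right)} = \frac{46353}{23 \left(-30201 + \frac{1}{-44772 + 6 \sqrt{15590}}\right)}$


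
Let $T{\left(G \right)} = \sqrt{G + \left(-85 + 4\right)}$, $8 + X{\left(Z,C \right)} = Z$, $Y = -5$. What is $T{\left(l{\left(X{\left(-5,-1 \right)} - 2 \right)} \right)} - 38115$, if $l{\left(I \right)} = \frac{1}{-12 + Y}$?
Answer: $-38115 + \frac{i \sqrt{23426}}{17} \approx -38115.0 + 9.0033 i$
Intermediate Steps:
$X{\left(Z,C \right)} = -8 + Z$
$l{\left(I \right)} = - \frac{1}{17}$ ($l{\left(I \right)} = \frac{1}{-12 - 5} = \frac{1}{-17} = - \frac{1}{17}$)
$T{\left(G \right)} = \sqrt{-81 + G}$ ($T{\left(G \right)} = \sqrt{G - 81} = \sqrt{-81 + G}$)
$T{\left(l{\left(X{\left(-5,-1 \right)} - 2 \right)} \right)} - 38115 = \sqrt{-81 - \frac{1}{17}} - 38115 = \sqrt{- \frac{1378}{17}} - 38115 = \frac{i \sqrt{23426}}{17} - 38115 = -38115 + \frac{i \sqrt{23426}}{17}$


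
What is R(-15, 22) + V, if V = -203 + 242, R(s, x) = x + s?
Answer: 46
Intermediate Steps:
R(s, x) = s + x
V = 39
R(-15, 22) + V = (-15 + 22) + 39 = 7 + 39 = 46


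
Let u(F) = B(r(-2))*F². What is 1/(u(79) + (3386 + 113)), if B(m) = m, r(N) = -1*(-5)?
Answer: 1/34704 ≈ 2.8815e-5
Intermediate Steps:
r(N) = 5
u(F) = 5*F²
1/(u(79) + (3386 + 113)) = 1/(5*79² + (3386 + 113)) = 1/(5*6241 + 3499) = 1/(31205 + 3499) = 1/34704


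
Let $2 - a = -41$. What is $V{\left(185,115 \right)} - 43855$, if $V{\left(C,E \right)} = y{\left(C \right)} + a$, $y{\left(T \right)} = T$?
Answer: $-43627$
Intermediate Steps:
$a = 43$ ($a = 2 - -41 = 2 + 41 = 43$)
$V{\left(C,E \right)} = 43 + C$ ($V{\left(C,E \right)} = C + 43 = 43 + C$)
$V{\left(185,115 \right)} - 43855 = \left(43 + 185\right) - 43855 = 228 - 43855 = -43627$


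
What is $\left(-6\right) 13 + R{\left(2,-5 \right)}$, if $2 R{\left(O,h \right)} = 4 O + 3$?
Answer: $- \frac{145}{2} \approx -72.5$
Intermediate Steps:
$R{\left(O,h \right)} = \frac{3}{2} + 2 O$ ($R{\left(O,h \right)} = \frac{4 O + 3}{2} = \frac{3 + 4 O}{2} = \frac{3}{2} + 2 O$)
$\left(-6\right) 13 + R{\left(2,-5 \right)} = \left(-6\right) 13 + \left(\frac{3}{2} + 2 \cdot 2\right) = -78 + \left(\frac{3}{2} + 4\right) = -78 + \frac{11}{2} = - \frac{145}{2}$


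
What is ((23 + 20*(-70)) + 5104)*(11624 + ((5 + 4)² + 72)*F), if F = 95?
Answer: 97494593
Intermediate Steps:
((23 + 20*(-70)) + 5104)*(11624 + ((5 + 4)² + 72)*F) = ((23 + 20*(-70)) + 5104)*(11624 + ((5 + 4)² + 72)*95) = ((23 - 1400) + 5104)*(11624 + (9² + 72)*95) = (-1377 + 5104)*(11624 + (81 + 72)*95) = 3727*(11624 + 153*95) = 3727*(11624 + 14535) = 3727*26159 = 97494593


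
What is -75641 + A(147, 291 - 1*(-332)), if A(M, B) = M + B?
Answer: -74871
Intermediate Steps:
A(M, B) = B + M
-75641 + A(147, 291 - 1*(-332)) = -75641 + ((291 - 1*(-332)) + 147) = -75641 + ((291 + 332) + 147) = -75641 + (623 + 147) = -75641 + 770 = -74871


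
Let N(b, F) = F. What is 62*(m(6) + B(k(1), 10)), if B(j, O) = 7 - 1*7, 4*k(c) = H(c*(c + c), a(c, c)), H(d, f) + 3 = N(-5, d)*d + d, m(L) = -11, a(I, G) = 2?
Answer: -682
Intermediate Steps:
H(d, f) = -3 + d + d**2 (H(d, f) = -3 + (d*d + d) = -3 + (d**2 + d) = -3 + (d + d**2) = -3 + d + d**2)
k(c) = -3/4 + c**4 + c**2/2 (k(c) = (-3 + c*(c + c) + (c*(c + c))**2)/4 = (-3 + c*(2*c) + (c*(2*c))**2)/4 = (-3 + 2*c**2 + (2*c**2)**2)/4 = (-3 + 2*c**2 + 4*c**4)/4 = -3/4 + c**4 + c**2/2)
B(j, O) = 0 (B(j, O) = 7 - 7 = 0)
62*(m(6) + B(k(1), 10)) = 62*(-11 + 0) = 62*(-11) = -682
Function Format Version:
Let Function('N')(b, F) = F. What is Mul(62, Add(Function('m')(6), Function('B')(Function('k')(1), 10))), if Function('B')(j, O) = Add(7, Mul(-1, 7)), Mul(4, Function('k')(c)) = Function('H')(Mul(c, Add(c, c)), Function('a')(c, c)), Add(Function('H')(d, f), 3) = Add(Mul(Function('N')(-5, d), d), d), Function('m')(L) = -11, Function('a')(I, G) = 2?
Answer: -682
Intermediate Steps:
Function('H')(d, f) = Add(-3, d, Pow(d, 2)) (Function('H')(d, f) = Add(-3, Add(Mul(d, d), d)) = Add(-3, Add(Pow(d, 2), d)) = Add(-3, Add(d, Pow(d, 2))) = Add(-3, d, Pow(d, 2)))
Function('k')(c) = Add(Rational(-3, 4), Pow(c, 4), Mul(Rational(1, 2), Pow(c, 2))) (Function('k')(c) = Mul(Rational(1, 4), Add(-3, Mul(c, Add(c, c)), Pow(Mul(c, Add(c, c)), 2))) = Mul(Rational(1, 4), Add(-3, Mul(c, Mul(2, c)), Pow(Mul(c, Mul(2, c)), 2))) = Mul(Rational(1, 4), Add(-3, Mul(2, Pow(c, 2)), Pow(Mul(2, Pow(c, 2)), 2))) = Mul(Rational(1, 4), Add(-3, Mul(2, Pow(c, 2)), Mul(4, Pow(c, 4)))) = Add(Rational(-3, 4), Pow(c, 4), Mul(Rational(1, 2), Pow(c, 2))))
Function('B')(j, O) = 0 (Function('B')(j, O) = Add(7, -7) = 0)
Mul(62, Add(Function('m')(6), Function('B')(Function('k')(1), 10))) = Mul(62, Add(-11, 0)) = Mul(62, -11) = -682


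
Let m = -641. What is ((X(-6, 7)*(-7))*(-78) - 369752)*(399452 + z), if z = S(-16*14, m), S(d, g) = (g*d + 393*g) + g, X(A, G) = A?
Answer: -108357919496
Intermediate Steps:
S(d, g) = 394*g + d*g (S(d, g) = (d*g + 393*g) + g = (393*g + d*g) + g = 394*g + d*g)
z = -108970 (z = -641*(394 - 16*14) = -641*(394 - 224) = -641*170 = -108970)
((X(-6, 7)*(-7))*(-78) - 369752)*(399452 + z) = (-6*(-7)*(-78) - 369752)*(399452 - 108970) = (42*(-78) - 369752)*290482 = (-3276 - 369752)*290482 = -373028*290482 = -108357919496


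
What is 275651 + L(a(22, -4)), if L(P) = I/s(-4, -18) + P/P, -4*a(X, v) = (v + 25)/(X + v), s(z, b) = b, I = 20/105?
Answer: 52098226/189 ≈ 2.7565e+5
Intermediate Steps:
I = 4/21 (I = 20*(1/105) = 4/21 ≈ 0.19048)
a(X, v) = -(25 + v)/(4*(X + v)) (a(X, v) = -(v + 25)/(4*(X + v)) = -(25 + v)/(4*(X + v)))
L(P) = 187/189 (L(P) = (4/21)/(-18) + P/P = (4/21)*(-1/18) + 1 = -2/189 + 1 = 187/189)
275651 + L(a(22, -4)) = 275651 + 187/189 = 52098226/189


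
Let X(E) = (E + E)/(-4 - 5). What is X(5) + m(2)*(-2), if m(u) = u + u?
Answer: -82/9 ≈ -9.1111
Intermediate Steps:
X(E) = -2*E/9 (X(E) = (2*E)/(-9) = (2*E)*(-1/9) = -2*E/9)
m(u) = 2*u
X(5) + m(2)*(-2) = -2/9*5 + (2*2)*(-2) = -10/9 + 4*(-2) = -10/9 - 8 = -82/9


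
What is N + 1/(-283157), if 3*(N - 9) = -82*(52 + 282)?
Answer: -7747458680/849471 ≈ -9120.3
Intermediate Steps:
N = -27361/3 (N = 9 + (-82*(52 + 282))/3 = 9 + (-82*334)/3 = 9 + (1/3)*(-27388) = 9 - 27388/3 = -27361/3 ≈ -9120.3)
N + 1/(-283157) = -27361/3 + 1/(-283157) = -27361/3 - 1/283157 = -7747458680/849471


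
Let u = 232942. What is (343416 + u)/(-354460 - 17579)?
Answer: -576358/372039 ≈ -1.5492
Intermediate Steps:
(343416 + u)/(-354460 - 17579) = (343416 + 232942)/(-354460 - 17579) = 576358/(-372039) = 576358*(-1/372039) = -576358/372039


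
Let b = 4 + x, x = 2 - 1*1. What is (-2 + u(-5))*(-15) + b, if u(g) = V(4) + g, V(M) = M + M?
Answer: -10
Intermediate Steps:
x = 1 (x = 2 - 1 = 1)
V(M) = 2*M
b = 5 (b = 4 + 1 = 5)
u(g) = 8 + g (u(g) = 2*4 + g = 8 + g)
(-2 + u(-5))*(-15) + b = (-2 + (8 - 5))*(-15) + 5 = (-2 + 3)*(-15) + 5 = 1*(-15) + 5 = -15 + 5 = -10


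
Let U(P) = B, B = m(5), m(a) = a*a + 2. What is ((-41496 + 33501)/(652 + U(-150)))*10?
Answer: -79950/679 ≈ -117.75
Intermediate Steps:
m(a) = 2 + a**2 (m(a) = a**2 + 2 = 2 + a**2)
B = 27 (B = 2 + 5**2 = 2 + 25 = 27)
U(P) = 27
((-41496 + 33501)/(652 + U(-150)))*10 = ((-41496 + 33501)/(652 + 27))*10 = -7995/679*10 = -79950/679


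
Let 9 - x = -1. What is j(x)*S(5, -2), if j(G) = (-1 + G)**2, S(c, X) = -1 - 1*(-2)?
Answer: 81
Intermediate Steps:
S(c, X) = 1 (S(c, X) = -1 + 2 = 1)
x = 10 (x = 9 - 1*(-1) = 9 + 1 = 10)
j(x)*S(5, -2) = (-1 + 10)**2*1 = 9**2*1 = 81*1 = 81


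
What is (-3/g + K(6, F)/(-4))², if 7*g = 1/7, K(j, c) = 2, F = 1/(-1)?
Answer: 87025/4 ≈ 21756.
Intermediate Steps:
F = -1
g = 1/49 (g = (⅐)/7 = (⅐)*(⅐) = 1/49 ≈ 0.020408)
(-3/g + K(6, F)/(-4))² = (-3/1/49 + 2/(-4))² = (-3*49 + 2*(-¼))² = (-147 - ½)² = (-295/2)² = 87025/4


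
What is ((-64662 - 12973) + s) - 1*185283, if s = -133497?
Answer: -396415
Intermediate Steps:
((-64662 - 12973) + s) - 1*185283 = ((-64662 - 12973) - 133497) - 1*185283 = (-77635 - 133497) - 185283 = -211132 - 185283 = -396415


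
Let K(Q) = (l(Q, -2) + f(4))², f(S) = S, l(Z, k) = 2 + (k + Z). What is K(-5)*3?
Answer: 3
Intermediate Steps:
l(Z, k) = 2 + Z + k (l(Z, k) = 2 + (Z + k) = 2 + Z + k)
K(Q) = (4 + Q)² (K(Q) = ((2 + Q - 2) + 4)² = (Q + 4)² = (4 + Q)²)
K(-5)*3 = (4 - 5)²*3 = (-1)²*3 = 1*3 = 3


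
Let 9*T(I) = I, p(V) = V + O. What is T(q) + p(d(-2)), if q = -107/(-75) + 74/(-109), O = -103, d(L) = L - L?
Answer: -7572112/73575 ≈ -102.92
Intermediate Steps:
d(L) = 0
q = 6113/8175 (q = -107*(-1/75) + 74*(-1/109) = 107/75 - 74/109 = 6113/8175 ≈ 0.74777)
p(V) = -103 + V (p(V) = V - 103 = -103 + V)
T(I) = I/9
T(q) + p(d(-2)) = (⅑)*(6113/8175) + (-103 + 0) = 6113/73575 - 103 = -7572112/73575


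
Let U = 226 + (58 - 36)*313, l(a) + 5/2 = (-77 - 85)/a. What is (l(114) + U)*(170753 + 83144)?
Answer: 3609439841/2 ≈ 1.8047e+9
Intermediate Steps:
l(a) = -5/2 - 162/a (l(a) = -5/2 + (-77 - 85)/a = -5/2 - 162/a)
U = 7112 (U = 226 + 22*313 = 226 + 6886 = 7112)
(l(114) + U)*(170753 + 83144) = ((-5/2 - 162/114) + 7112)*(170753 + 83144) = ((-5/2 - 162*1/114) + 7112)*253897 = ((-5/2 - 27/19) + 7112)*253897 = (-149/38 + 7112)*253897 = (270107/38)*253897 = 3609439841/2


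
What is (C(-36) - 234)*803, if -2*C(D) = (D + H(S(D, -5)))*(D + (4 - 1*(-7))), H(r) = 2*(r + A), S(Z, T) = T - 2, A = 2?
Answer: -649627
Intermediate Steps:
S(Z, T) = -2 + T
H(r) = 4 + 2*r (H(r) = 2*(r + 2) = 2*(2 + r) = 4 + 2*r)
C(D) = -(-10 + D)*(11 + D)/2 (C(D) = -(D + (4 + 2*(-2 - 5)))*(D + (4 - 1*(-7)))/2 = -(D + (4 + 2*(-7)))*(D + (4 + 7))/2 = -(D + (4 - 14))*(D + 11)/2 = -(D - 10)*(11 + D)/2 = -(-10 + D)*(11 + D)/2)
(C(-36) - 234)*803 = ((55 - ½*(-36) - ½*(-36)²) - 234)*803 = ((55 + 18 - ½*1296) - 234)*803 = ((55 + 18 - 648) - 234)*803 = (-575 - 234)*803 = -809*803 = -649627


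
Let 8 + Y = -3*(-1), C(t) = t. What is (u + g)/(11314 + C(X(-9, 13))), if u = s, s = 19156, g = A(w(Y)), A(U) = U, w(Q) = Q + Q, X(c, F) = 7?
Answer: 19146/11321 ≈ 1.6912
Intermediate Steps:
Y = -5 (Y = -8 - 3*(-1) = -8 + 3 = -5)
w(Q) = 2*Q
g = -10 (g = 2*(-5) = -10)
u = 19156
(u + g)/(11314 + C(X(-9, 13))) = (19156 - 10)/(11314 + 7) = 19146/11321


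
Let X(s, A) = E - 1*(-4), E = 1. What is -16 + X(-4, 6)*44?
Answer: 204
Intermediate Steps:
X(s, A) = 5 (X(s, A) = 1 - 1*(-4) = 1 + 4 = 5)
-16 + X(-4, 6)*44 = -16 + 5*44 = -16 + 220 = 204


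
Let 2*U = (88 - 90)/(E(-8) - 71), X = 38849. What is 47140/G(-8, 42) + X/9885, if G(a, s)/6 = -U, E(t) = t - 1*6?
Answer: -2200442967/3295 ≈ -6.6781e+5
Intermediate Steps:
E(t) = -6 + t (E(t) = t - 6 = -6 + t)
U = 1/85 (U = ((88 - 90)/((-6 - 8) - 71))/2 = (-2/(-14 - 71))/2 = (-2/(-85))/2 = (-2*(-1/85))/2 = (½)*(2/85) = 1/85 ≈ 0.011765)
G(a, s) = -6/85 (G(a, s) = 6*(-1*1/85) = 6*(-1/85) = -6/85)
47140/G(-8, 42) + X/9885 = 47140/(-6/85) + 38849/9885 = 47140*(-85/6) + 38849*(1/9885) = -2003450/3 + 38849/9885 = -2200442967/3295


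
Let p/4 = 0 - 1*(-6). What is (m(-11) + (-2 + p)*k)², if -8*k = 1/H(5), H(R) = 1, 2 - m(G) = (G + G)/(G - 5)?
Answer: 289/64 ≈ 4.5156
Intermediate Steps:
m(G) = 2 - 2*G/(-5 + G) (m(G) = 2 - (G + G)/(G - 5) = 2 - 2*G/(-5 + G))
p = 24 (p = 4*(0 - 1*(-6)) = 4*(0 + 6) = 4*6 = 24)
k = -⅛ (k = -1/(8*1) = -1/8 = -⅛*1 = -⅛ ≈ -0.12500)
(m(-11) + (-2 + p)*k)² = (-10/(-5 - 11) + (-2 + 24)*(-⅛))² = (-10/(-16) + 22*(-⅛))² = (-10*(-1/16) - 11/4)² = (5/8 - 11/4)² = (-17/8)² = 289/64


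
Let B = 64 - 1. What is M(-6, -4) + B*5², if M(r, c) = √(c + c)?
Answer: 1575 + 2*I*√2 ≈ 1575.0 + 2.8284*I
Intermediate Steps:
M(r, c) = √2*√c (M(r, c) = √(2*c) = √2*√c)
B = 63
M(-6, -4) + B*5² = √2*√(-4) + 63*5² = √2*(2*I) + 63*25 = 2*I*√2 + 1575 = 1575 + 2*I*√2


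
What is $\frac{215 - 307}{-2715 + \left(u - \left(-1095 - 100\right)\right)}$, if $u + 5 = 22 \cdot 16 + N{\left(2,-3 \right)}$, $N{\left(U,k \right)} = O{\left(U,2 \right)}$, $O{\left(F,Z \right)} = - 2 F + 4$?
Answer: $\frac{4}{51} \approx 0.078431$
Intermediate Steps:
$O{\left(F,Z \right)} = 4 - 2 F$
$N{\left(U,k \right)} = 4 - 2 U$
$u = 347$ ($u = -5 + \left(22 \cdot 16 + \left(4 - 4\right)\right) = -5 + \left(352 + \left(4 - 4\right)\right) = -5 + \left(352 + 0\right) = -5 + 352 = 347$)
$\frac{215 - 307}{-2715 + \left(u - \left(-1095 - 100\right)\right)} = \frac{215 - 307}{-2715 + \left(347 - \left(-1095 - 100\right)\right)} = - \frac{92}{-2715 + \left(347 - -1195\right)} = - \frac{92}{-2715 + \left(347 + 1195\right)} = - \frac{92}{-2715 + 1542} = - \frac{92}{-1173} = \left(-92\right) \left(- \frac{1}{1173}\right) = \frac{4}{51}$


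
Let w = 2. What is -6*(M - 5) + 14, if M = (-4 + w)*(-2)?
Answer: 20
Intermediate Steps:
M = 4 (M = (-4 + 2)*(-2) = -2*(-2) = 4)
-6*(M - 5) + 14 = -6*(4 - 5) + 14 = -6*(-1) + 14 = 6 + 14 = 20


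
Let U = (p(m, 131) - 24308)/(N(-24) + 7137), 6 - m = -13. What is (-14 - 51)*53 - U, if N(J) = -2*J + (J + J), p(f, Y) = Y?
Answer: -8187596/2379 ≈ -3441.6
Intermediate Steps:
m = 19 (m = 6 - 1*(-13) = 6 + 13 = 19)
N(J) = 0 (N(J) = -2*J + 2*J = 0)
U = -8059/2379 (U = (131 - 24308)/(0 + 7137) = -24177/7137 = -24177*1/7137 = -8059/2379 ≈ -3.3876)
(-14 - 51)*53 - U = (-14 - 51)*53 - 1*(-8059/2379) = -65*53 + 8059/2379 = -3445 + 8059/2379 = -8187596/2379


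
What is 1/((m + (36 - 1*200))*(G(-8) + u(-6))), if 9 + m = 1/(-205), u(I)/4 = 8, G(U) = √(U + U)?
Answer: -41/230529 + 41*I/1844232 ≈ -0.00017785 + 2.2231e-5*I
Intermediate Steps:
G(U) = √2*√U (G(U) = √(2*U) = √2*√U)
u(I) = 32 (u(I) = 4*8 = 32)
m = -1846/205 (m = -9 + 1/(-205) = -9 - 1/205 = -1846/205 ≈ -9.0049)
1/((m + (36 - 1*200))*(G(-8) + u(-6))) = 1/((-1846/205 + (36 - 1*200))*(√2*√(-8) + 32)) = 1/((-1846/205 + (36 - 200))*(√2*(2*I*√2) + 32)) = 1/((-1846/205 - 164)*(4*I + 32)) = 1/(-35466*(32 + 4*I)/205) = 1/(-1134912/205 - 141864*I/205) = 8405*(-1134912/205 + 141864*I/205)/261630128448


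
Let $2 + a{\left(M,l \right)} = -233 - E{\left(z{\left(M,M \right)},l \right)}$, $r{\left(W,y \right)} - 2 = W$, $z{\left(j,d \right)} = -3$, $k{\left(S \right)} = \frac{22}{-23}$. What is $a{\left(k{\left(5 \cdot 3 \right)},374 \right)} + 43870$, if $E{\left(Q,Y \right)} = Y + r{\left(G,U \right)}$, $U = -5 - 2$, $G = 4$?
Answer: $43255$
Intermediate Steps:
$U = -7$
$k{\left(S \right)} = - \frac{22}{23}$ ($k{\left(S \right)} = 22 \left(- \frac{1}{23}\right) = - \frac{22}{23}$)
$r{\left(W,y \right)} = 2 + W$
$E{\left(Q,Y \right)} = 6 + Y$ ($E{\left(Q,Y \right)} = Y + \left(2 + 4\right) = Y + 6 = 6 + Y$)
$a{\left(M,l \right)} = -241 - l$ ($a{\left(M,l \right)} = -2 - \left(239 + l\right) = -241 - l$)
$a{\left(k{\left(5 \cdot 3 \right)},374 \right)} + 43870 = \left(-241 - 374\right) + 43870 = -615 + 43870 = 43255$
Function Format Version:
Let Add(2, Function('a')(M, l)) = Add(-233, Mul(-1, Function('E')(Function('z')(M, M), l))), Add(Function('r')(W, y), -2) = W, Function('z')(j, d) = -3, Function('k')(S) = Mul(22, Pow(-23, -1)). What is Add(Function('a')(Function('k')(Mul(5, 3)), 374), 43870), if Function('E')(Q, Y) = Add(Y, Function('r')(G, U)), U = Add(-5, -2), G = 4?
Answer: 43255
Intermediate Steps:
U = -7
Function('k')(S) = Rational(-22, 23) (Function('k')(S) = Mul(22, Rational(-1, 23)) = Rational(-22, 23))
Function('r')(W, y) = Add(2, W)
Function('E')(Q, Y) = Add(6, Y) (Function('E')(Q, Y) = Add(Y, Add(2, 4)) = Add(Y, 6) = Add(6, Y))
Function('a')(M, l) = Add(-241, Mul(-1, l)) (Function('a')(M, l) = Add(-2, Add(-233, Mul(-1, Add(6, l)))) = Add(-2, Add(-233, Add(-6, Mul(-1, l)))) = Add(-2, Add(-239, Mul(-1, l))) = Add(-241, Mul(-1, l)))
Add(Function('a')(Function('k')(Mul(5, 3)), 374), 43870) = Add(Add(-241, Mul(-1, 374)), 43870) = Add(Add(-241, -374), 43870) = Add(-615, 43870) = 43255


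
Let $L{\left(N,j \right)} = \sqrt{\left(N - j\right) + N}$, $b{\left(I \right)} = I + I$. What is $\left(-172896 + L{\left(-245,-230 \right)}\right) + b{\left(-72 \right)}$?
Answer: $-173040 + 2 i \sqrt{65} \approx -1.7304 \cdot 10^{5} + 16.125 i$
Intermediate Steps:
$b{\left(I \right)} = 2 I$
$L{\left(N,j \right)} = \sqrt{- j + 2 N}$
$\left(-172896 + L{\left(-245,-230 \right)}\right) + b{\left(-72 \right)} = \left(-172896 + \sqrt{\left(-1\right) \left(-230\right) + 2 \left(-245\right)}\right) + 2 \left(-72\right) = \left(-172896 + \sqrt{230 - 490}\right) - 144 = \left(-172896 + \sqrt{-260}\right) - 144 = \left(-172896 + 2 i \sqrt{65}\right) - 144 = -173040 + 2 i \sqrt{65}$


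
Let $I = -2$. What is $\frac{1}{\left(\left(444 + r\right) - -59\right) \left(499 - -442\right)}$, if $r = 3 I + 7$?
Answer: $\frac{1}{474264} \approx 2.1085 \cdot 10^{-6}$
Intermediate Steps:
$r = 1$ ($r = 3 \left(-2\right) + 7 = -6 + 7 = 1$)
$\frac{1}{\left(\left(444 + r\right) - -59\right) \left(499 - -442\right)} = \frac{1}{\left(\left(444 + 1\right) - -59\right) \left(499 - -442\right)} = \frac{1}{\left(445 + \left(66 - 7\right)\right) \left(499 + 442\right)} = \frac{1}{\left(445 + 59\right) 941} = \frac{1}{504} \cdot \frac{1}{941} = \frac{1}{474264}$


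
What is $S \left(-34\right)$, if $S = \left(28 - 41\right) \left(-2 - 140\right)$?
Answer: $-62764$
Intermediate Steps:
$S = 1846$ ($S = \left(-13\right) \left(-142\right) = 1846$)
$S \left(-34\right) = 1846 \left(-34\right) = -62764$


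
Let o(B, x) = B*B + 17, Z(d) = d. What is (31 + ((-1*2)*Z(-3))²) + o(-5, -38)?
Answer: 109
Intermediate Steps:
o(B, x) = 17 + B² (o(B, x) = B² + 17 = 17 + B²)
(31 + ((-1*2)*Z(-3))²) + o(-5, -38) = (31 + (-1*2*(-3))²) + (17 + (-5)²) = (31 + (-2*(-3))²) + (17 + 25) = (31 + 6²) + 42 = (31 + 36) + 42 = 67 + 42 = 109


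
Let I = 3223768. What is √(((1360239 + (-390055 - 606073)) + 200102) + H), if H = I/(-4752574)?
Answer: √3185960232493177889/2376287 ≈ 751.14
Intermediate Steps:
H = -1611884/2376287 (H = 3223768/(-4752574) = 3223768*(-1/4752574) = -1611884/2376287 ≈ -0.67832)
√(((1360239 + (-390055 - 606073)) + 200102) + H) = √(((1360239 + (-390055 - 606073)) + 200102) - 1611884/2376287) = √(((1360239 - 996128) + 200102) - 1611884/2376287) = √((364111 + 200102) - 1611884/2376287) = √(564213 - 1611884/2376287) = √(1340730405247/2376287) = √3185960232493177889/2376287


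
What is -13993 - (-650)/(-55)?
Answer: -154053/11 ≈ -14005.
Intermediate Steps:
-13993 - (-650)/(-55) = -13993 - (-650)*(-1)/55 = -13993 - 130*1/11 = -13993 - 130/11 = -154053/11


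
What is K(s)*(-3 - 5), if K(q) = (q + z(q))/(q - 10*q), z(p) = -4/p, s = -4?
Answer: 2/3 ≈ 0.66667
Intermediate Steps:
K(q) = -(q - 4/q)/(9*q) (K(q) = (q - 4/q)/(q - 10*q) = (q - 4/q)/((-9*q)) = (q - 4/q)*(-1/(9*q)) = -(q - 4/q)/(9*q))
K(s)*(-3 - 5) = ((1/9)*(4 - 1*(-4)**2)/(-4)**2)*(-3 - 5) = ((1/9)*(1/16)*(4 - 1*16))*(-8) = ((1/9)*(1/16)*(4 - 16))*(-8) = ((1/9)*(1/16)*(-12))*(-8) = -1/12*(-8) = 2/3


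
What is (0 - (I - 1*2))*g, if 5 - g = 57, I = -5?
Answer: -364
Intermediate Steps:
g = -52 (g = 5 - 1*57 = 5 - 57 = -52)
(0 - (I - 1*2))*g = (0 - (-5 - 1*2))*(-52) = (0 - (-5 - 2))*(-52) = (0 - 1*(-7))*(-52) = (0 + 7)*(-52) = 7*(-52) = -364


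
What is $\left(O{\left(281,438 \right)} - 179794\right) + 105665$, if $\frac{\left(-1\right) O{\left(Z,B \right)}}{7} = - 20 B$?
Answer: $-12809$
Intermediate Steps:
$O{\left(Z,B \right)} = 140 B$ ($O{\left(Z,B \right)} = - 7 \left(- 20 B\right) = 140 B$)
$\left(O{\left(281,438 \right)} - 179794\right) + 105665 = \left(140 \cdot 438 - 179794\right) + 105665 = \left(61320 - 179794\right) + 105665 = -118474 + 105665 = -12809$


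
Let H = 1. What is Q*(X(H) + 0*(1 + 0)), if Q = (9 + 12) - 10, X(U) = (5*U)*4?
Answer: 220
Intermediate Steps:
X(U) = 20*U
Q = 11 (Q = 21 - 10 = 11)
Q*(X(H) + 0*(1 + 0)) = 11*(20*1 + 0*(1 + 0)) = 11*(20 + 0*1) = 11*(20 + 0) = 11*20 = 220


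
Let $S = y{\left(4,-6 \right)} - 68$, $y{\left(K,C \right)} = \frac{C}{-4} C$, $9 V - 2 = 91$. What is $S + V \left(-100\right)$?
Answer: $- \frac{3331}{3} \approx -1110.3$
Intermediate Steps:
$V = \frac{31}{3}$ ($V = \frac{2}{9} + \frac{1}{9} \cdot 91 = \frac{2}{9} + \frac{91}{9} = \frac{31}{3} \approx 10.333$)
$y{\left(K,C \right)} = - \frac{C^{2}}{4}$ ($y{\left(K,C \right)} = C \left(- \frac{1}{4}\right) C = - \frac{C}{4} C = - \frac{C^{2}}{4}$)
$S = -77$ ($S = - \frac{\left(-6\right)^{2}}{4} - 68 = \left(- \frac{1}{4}\right) 36 - 68 = -9 - 68 = -77$)
$S + V \left(-100\right) = -77 + \frac{31}{3} \left(-100\right) = -77 - \frac{3100}{3} = - \frac{3331}{3}$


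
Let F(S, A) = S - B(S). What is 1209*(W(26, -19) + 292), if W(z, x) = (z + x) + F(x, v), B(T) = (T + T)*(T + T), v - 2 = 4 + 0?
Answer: -1407276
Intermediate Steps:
v = 6 (v = 2 + (4 + 0) = 2 + 4 = 6)
B(T) = 4*T² (B(T) = (2*T)*(2*T) = 4*T²)
F(S, A) = S - 4*S²
W(z, x) = x + z + x*(1 - 4*x) (W(z, x) = (z + x) + x*(1 - 4*x) = (x + z) + x*(1 - 4*x) = x + z + x*(1 - 4*x))
1209*(W(26, -19) + 292) = 1209*((26 - 4*(-19)² + 2*(-19)) + 292) = 1209*((26 - 4*361 - 38) + 292) = 1209*((26 - 1444 - 38) + 292) = 1209*(-1456 + 292) = 1209*(-1164) = -1407276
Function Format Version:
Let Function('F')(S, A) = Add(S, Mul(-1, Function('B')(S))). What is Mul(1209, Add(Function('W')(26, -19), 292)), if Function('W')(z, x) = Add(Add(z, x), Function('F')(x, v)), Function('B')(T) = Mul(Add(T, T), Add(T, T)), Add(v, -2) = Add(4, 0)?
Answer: -1407276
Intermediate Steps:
v = 6 (v = Add(2, Add(4, 0)) = Add(2, 4) = 6)
Function('B')(T) = Mul(4, Pow(T, 2)) (Function('B')(T) = Mul(Mul(2, T), Mul(2, T)) = Mul(4, Pow(T, 2)))
Function('F')(S, A) = Add(S, Mul(-4, Pow(S, 2))) (Function('F')(S, A) = Add(S, Mul(-1, Mul(4, Pow(S, 2)))) = Add(S, Mul(-4, Pow(S, 2))))
Function('W')(z, x) = Add(x, z, Mul(x, Add(1, Mul(-4, x)))) (Function('W')(z, x) = Add(Add(z, x), Mul(x, Add(1, Mul(-4, x)))) = Add(Add(x, z), Mul(x, Add(1, Mul(-4, x)))) = Add(x, z, Mul(x, Add(1, Mul(-4, x)))))
Mul(1209, Add(Function('W')(26, -19), 292)) = Mul(1209, Add(Add(26, Mul(-4, Pow(-19, 2)), Mul(2, -19)), 292)) = Mul(1209, Add(Add(26, Mul(-4, 361), -38), 292)) = Mul(1209, Add(Add(26, -1444, -38), 292)) = Mul(1209, Add(-1456, 292)) = Mul(1209, -1164) = -1407276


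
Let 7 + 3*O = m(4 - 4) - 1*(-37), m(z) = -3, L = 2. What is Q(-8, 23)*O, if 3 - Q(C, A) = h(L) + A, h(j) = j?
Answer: -198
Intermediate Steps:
O = 9 (O = -7/3 + (-3 - 1*(-37))/3 = -7/3 + (-3 + 37)/3 = -7/3 + (1/3)*34 = -7/3 + 34/3 = 9)
Q(C, A) = 1 - A (Q(C, A) = 3 - (2 + A) = 3 + (-2 - A) = 1 - A)
Q(-8, 23)*O = (1 - 1*23)*9 = (1 - 23)*9 = -22*9 = -198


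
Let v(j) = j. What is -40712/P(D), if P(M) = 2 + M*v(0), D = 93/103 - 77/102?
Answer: -20356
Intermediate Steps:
D = 1555/10506 (D = 93*(1/103) - 77*1/102 = 93/103 - 77/102 = 1555/10506 ≈ 0.14801)
P(M) = 2 (P(M) = 2 + M*0 = 2 + 0 = 2)
-40712/P(D) = -40712/2 = -40712*½ = -20356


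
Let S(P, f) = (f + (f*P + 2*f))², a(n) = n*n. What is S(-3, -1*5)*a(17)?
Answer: 0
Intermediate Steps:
a(n) = n²
S(P, f) = (3*f + P*f)² (S(P, f) = (f + (P*f + 2*f))² = (f + (2*f + P*f))² = (3*f + P*f)²)
S(-3, -1*5)*a(17) = ((-1*5)²*(3 - 3)²)*17² = ((-5)²*0²)*289 = (25*0)*289 = 0*289 = 0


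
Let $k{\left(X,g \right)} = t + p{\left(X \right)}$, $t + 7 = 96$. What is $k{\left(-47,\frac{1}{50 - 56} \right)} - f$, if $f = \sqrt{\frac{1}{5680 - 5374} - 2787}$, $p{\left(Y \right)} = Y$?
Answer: $42 - \frac{i \sqrt{28995914}}{102} \approx 42.0 - 52.792 i$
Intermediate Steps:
$t = 89$ ($t = -7 + 96 = 89$)
$f = \frac{i \sqrt{28995914}}{102}$ ($f = \sqrt{\frac{1}{306} - 2787} = \sqrt{- \frac{852821}{306}} = \frac{i \sqrt{28995914}}{102} \approx 52.792 i$)
$k{\left(X,g \right)} = 89 + X$
$k{\left(-47,\frac{1}{50 - 56} \right)} - f = \left(89 - 47\right) - \frac{i \sqrt{28995914}}{102} = 42 - \frac{i \sqrt{28995914}}{102}$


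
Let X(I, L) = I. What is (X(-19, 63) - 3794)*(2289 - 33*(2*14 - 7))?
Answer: -6085548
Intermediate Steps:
(X(-19, 63) - 3794)*(2289 - 33*(2*14 - 7)) = (-19 - 3794)*(2289 - 33*(2*14 - 7)) = -3813*(2289 - 33*(28 - 7)) = -3813*(2289 - 33*21) = -3813*(2289 - 693) = -3813*1596 = -6085548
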